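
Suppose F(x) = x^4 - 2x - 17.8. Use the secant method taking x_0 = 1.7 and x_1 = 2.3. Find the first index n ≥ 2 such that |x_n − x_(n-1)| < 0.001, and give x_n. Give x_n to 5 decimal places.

n = 5, x_n = 2.16913

F(1.7) = -12.8479000, F(2.3) = 5.5841000
x_2 = 2.3000000 − 5.5841000·(0.6000000)/(18.4320000) = 2.1182259;  |Δ| = 0.1817741
F(2.1182259) = -1.9043506
x_3 = 2.1182259 − (-1.9043506)·(-0.1817741)/(-7.4884506) = 2.1644520;  |Δ| = 0.0462261
F(2.1644520) = -0.1810624
x_4 = 2.1644520 − (-0.1810624)·(0.0462261)/(1.7232882) = 2.1693089;  |Δ| = 0.0048569
F(2.1693089) = 0.0068856
x_5 = 2.1693089 − 0.0068856·(0.0048569)/(0.1879480) = 2.1691309;  |Δ| = 0.0001779
|x_5 − x_4| = 0.0001779 < 0.001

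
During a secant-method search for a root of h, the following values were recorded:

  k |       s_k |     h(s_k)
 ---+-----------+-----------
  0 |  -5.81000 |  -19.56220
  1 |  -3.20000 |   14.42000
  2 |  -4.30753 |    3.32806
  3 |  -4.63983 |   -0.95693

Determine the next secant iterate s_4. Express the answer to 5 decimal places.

-4.56562

s_4 = -4.63983 − (-0.95693)·(-4.63983 − (-4.30753)) / (-0.95693 − 3.32806)
   = -4.63983 − (0.3179878)/(-4.2849900) = -4.5656203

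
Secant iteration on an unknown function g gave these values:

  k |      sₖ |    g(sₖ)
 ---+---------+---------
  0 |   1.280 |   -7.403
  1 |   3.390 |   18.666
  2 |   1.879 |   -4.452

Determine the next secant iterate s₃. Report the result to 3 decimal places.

s₃ = 1.879 − (-4.452)·(1.879 − 3.390) / (-4.452 − 18.666)
   = 1.879 − (6.72697)/(-23.11800) = 2.16998

2.170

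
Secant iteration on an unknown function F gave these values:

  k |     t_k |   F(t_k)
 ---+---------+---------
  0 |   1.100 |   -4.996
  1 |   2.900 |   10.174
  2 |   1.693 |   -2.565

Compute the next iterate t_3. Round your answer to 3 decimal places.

t_3 = 1.693 − (-2.565)·(1.693 − 2.900) / (-2.565 − 10.174)
   = 1.693 − (3.09595)/(-12.73900) = 1.93603

1.936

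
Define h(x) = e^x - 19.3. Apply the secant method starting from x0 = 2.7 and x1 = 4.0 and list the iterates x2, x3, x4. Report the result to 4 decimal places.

h(2.7) = -4.420268, h(4.0) = 35.298150
x2 = 4.000000 − 35.298150·(4.000000 − 2.700000) / (35.298150 − (-4.420268)) = 4.000000 − (45.887595)/(39.718418) = 2.844677
h(2.844677) = -2.103993
x3 = 2.844677 − (-2.103993)·(2.844677 − 4.000000) / (-2.103993 − 35.298150) = 2.844677 − (2.430792)/(-37.402143) = 2.909668
h(2.909668) = -0.949297
x4 = 2.909668 − (-0.949297)·(2.909668 − 2.844677) / (-0.949297 − (-2.103993)) = 2.909668 − (-0.061695)/(1.154696) = 2.963098

2.8447, 2.9097, 2.9631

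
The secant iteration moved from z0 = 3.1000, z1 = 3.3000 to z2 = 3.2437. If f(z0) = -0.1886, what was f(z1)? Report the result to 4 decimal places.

The secant line through (3.1000, -0.1886) and (3.3000, f(z1)) crosses zero at z2 = 3.2437.
So (3.1000, -0.1886), (3.3000, f(z1)), (3.2437, 0) are collinear:
f(z1) = -0.1886 · (3.3000 − 3.2437) / (3.1000 − 3.2437) = -0.1886 · (0.056300)/(-0.143700) = 0.073891

0.0739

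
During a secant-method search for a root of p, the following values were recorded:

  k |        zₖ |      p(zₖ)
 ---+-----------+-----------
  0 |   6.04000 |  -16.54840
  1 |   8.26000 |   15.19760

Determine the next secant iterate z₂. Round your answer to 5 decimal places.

z₂ = 8.26000 − 15.19760·(8.26000 − 6.04000) / (15.19760 − (-16.54840))
   = 8.26000 − (33.7386720)/(31.7460000) = 7.1972308

7.19723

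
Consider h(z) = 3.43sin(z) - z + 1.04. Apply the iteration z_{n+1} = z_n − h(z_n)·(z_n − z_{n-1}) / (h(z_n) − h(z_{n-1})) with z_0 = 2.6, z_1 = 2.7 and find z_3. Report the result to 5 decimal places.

h(2.6) = 0.2081697, h(2.7) = -0.1940870
z_2 = 2.7000000 − (-0.1940870)·(2.7000000 − 2.6000000) / (-0.1940870 − 0.2081697) = 2.7000000 − (-0.0194087)/(-0.4022567) = 2.6517505
h(2.6517505) = 0.0020187
z_3 = 2.6517505 − 0.0020187·(2.6517505 − 2.7000000) / (0.0020187 − (-0.1940870)) = 2.6517505 − (-0.0000974)/(0.1961057) = 2.6522471

2.65225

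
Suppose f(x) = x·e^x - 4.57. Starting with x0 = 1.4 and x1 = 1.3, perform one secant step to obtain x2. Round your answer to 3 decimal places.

f(1.4) = 1.10728, f(1.3) = 0.20009
x2 = 1.30000 − 0.20009·(1.30000 − 1.40000) / (0.20009 − 1.10728) = 1.30000 − (-0.02001)/(-0.90719) = 1.27794

1.278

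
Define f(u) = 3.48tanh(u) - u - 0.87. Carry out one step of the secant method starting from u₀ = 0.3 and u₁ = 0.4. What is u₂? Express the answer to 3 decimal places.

0.375

f(0.3) = -0.15623, f(0.4) = 0.05222
u₂ = 0.40000 − 0.05222·(0.40000 − 0.30000) / (0.05222 − (-0.15623)) = 0.40000 − (0.00522)/(0.20845) = 0.37495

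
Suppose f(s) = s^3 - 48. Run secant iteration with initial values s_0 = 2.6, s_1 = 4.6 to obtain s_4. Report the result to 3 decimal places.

3.639

f(2.6) = -30.42400, f(4.6) = 49.33600
s_2 = 4.60000 − 49.33600·(4.60000 − 2.60000) / (49.33600 − (-30.42400)) = 4.60000 − (98.67200)/(79.76000) = 3.36289
f(3.36289) = -9.96902
s_3 = 3.36289 − (-9.96902)·(3.36289 − 4.60000) / (-9.96902 − 49.33600) = 3.36289 − (12.33279)/(-59.30502) = 3.57084
f(3.57084) = -2.46843
s_4 = 3.57084 − (-2.46843)·(3.57084 − 3.36289) / (-2.46843 − (-9.96902)) = 3.57084 − (-0.51332)/(7.50059) = 3.63928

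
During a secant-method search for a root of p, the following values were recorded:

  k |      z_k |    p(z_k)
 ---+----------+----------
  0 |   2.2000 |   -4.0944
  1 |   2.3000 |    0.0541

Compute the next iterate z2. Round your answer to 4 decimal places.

z2 = 2.3000 − 0.0541·(2.3000 − 2.2000) / (0.0541 − (-4.0944))
   = 2.3000 − (0.005410)/(4.148500) = 2.298696

2.2987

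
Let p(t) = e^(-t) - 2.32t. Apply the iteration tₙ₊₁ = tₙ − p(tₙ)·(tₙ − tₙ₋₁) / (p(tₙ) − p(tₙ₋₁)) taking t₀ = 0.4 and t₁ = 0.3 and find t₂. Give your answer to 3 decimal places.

0.315

p(0.4) = -0.25768, p(0.3) = 0.04482
t₂ = 0.30000 − 0.04482·(0.30000 − 0.40000) / (0.04482 − (-0.25768)) = 0.30000 − (-0.00448)/(0.30250) = 0.31482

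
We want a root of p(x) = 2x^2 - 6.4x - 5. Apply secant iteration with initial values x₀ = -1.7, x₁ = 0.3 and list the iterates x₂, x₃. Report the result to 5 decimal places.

p(-1.7) = 11.6600000, p(0.3) = -6.7400000
x₂ = 0.3000000 − (-6.7400000)·(0.3000000 − (-1.7000000)) / (-6.7400000 − 11.6600000) = 0.3000000 − (-13.4800000)/(-18.4000000) = -0.4326087
p(-0.4326087) = -1.8570038
x₃ = -0.4326087 − (-1.8570038)·(-0.4326087 − 0.3000000) / (-1.8570038 − (-6.7400000)) = -0.4326087 − (1.3604571)/(4.8829962) = -0.7112198

-0.43261, -0.71122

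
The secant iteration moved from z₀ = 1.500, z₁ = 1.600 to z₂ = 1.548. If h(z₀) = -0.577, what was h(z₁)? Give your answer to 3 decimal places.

The secant line through (1.500, -0.577) and (1.600, h(z₁)) crosses zero at z₂ = 1.548.
So (1.500, -0.577), (1.600, h(z₁)), (1.548, 0) are collinear:
h(z₁) = -0.577 · (1.600 − 1.548) / (1.500 − 1.548) = -0.577 · (0.05200)/(-0.04800) = 0.62508

0.625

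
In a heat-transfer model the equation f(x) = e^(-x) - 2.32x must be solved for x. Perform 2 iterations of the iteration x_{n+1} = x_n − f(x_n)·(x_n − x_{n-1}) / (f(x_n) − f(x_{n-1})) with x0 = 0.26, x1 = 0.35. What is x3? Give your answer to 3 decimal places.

0.315

f(0.26) = 0.16785, f(0.35) = -0.10731
x2 = 0.35000 − (-0.10731)·(0.35000 − 0.26000) / (-0.10731 − 0.16785) = 0.35000 − (-0.00966)/(-0.27516) = 0.31490
f(0.31490) = -0.00071
x3 = 0.31490 − (-0.00071)·(0.31490 − 0.35000) / (-0.00071 − (-0.10731)) = 0.31490 − (0.00002)/(0.10660) = 0.31467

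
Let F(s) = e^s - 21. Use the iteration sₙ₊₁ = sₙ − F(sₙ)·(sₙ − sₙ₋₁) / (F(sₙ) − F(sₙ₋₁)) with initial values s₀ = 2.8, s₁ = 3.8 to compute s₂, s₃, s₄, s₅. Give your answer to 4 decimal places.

2.9612, 3.0167, 3.0457, 3.0445

F(2.8) = -4.555353, F(3.8) = 23.701184
s₂ = 3.800000 − 23.701184·(3.800000 − 2.800000) / (23.701184 − (-4.555353)) = 3.800000 − (23.701184)/(28.256538) = 2.961214
F(2.961214) = -1.678584
s₃ = 2.961214 − (-1.678584)·(2.961214 − 3.800000) / (-1.678584 − 23.701184) = 2.961214 − (1.407972)/(-25.379768) = 3.016690
F(3.016690) = -0.576416
s₄ = 3.016690 − (-0.576416)·(3.016690 − 2.961214) / (-0.576416 − (-1.678584)) = 3.016690 − (-0.031977)/(1.102168) = 3.045703
F(3.045703) = 0.024816
s₅ = 3.045703 − 0.024816·(3.045703 − 3.016690) / (0.024816 − (-0.576416)) = 3.045703 − (0.000720)/(0.601232) = 3.044506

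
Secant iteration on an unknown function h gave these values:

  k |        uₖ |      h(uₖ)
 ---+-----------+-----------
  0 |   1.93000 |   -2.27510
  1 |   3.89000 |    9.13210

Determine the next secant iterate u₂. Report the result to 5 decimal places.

u₂ = 3.89000 − 9.13210·(3.89000 − 1.93000) / (9.13210 − (-2.27510))
   = 3.89000 − (17.8989160)/(11.4072000) = 2.3209107

2.32091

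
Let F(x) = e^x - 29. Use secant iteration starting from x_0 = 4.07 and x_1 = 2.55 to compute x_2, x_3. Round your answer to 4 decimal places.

3.0880, 3.5046

F(4.07) = 29.556963, F(2.55) = -16.192896
x_2 = 2.550000 − (-16.192896)·(2.550000 − 4.070000) / (-16.192896 − 29.556963) = 2.550000 − (24.613202)/(-45.749859) = 3.087995
F(3.087995) = -7.066939
x_3 = 3.087995 − (-7.066939)·(3.087995 − 2.550000) / (-7.066939 − (-16.192896)) = 3.087995 − (-3.801979)/(9.125958) = 3.504607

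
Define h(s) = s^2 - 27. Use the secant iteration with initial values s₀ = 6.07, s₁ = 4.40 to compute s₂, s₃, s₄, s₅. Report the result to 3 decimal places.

h(6.07) = 9.84490, h(4.40) = -7.64000
s₂ = 4.40000 − (-7.64000)·(4.40000 − 6.07000) / (-7.64000 − 9.84490) = 4.40000 − (12.75880)/(-17.48490) = 5.12970
h(5.12970) = -0.68614
s₃ = 5.12970 − (-0.68614)·(5.12970 − 4.40000) / (-0.68614 − (-7.64000)) = 5.12970 − (-0.50068)/(6.95386) = 5.20170
h(5.20170) = 0.05772
s₄ = 5.20170 − 0.05772·(5.20170 − 5.12970) / (0.05772 − (-0.68614)) = 5.20170 − (0.00416)/(0.74386) = 5.19612
h(5.19612) = -0.00037
s₅ = 5.19612 − (-0.00037)·(5.19612 − 5.20170) / (-0.00037 − 0.05772) = 5.19612 − (0.00000)/(-0.05809) = 5.19615

5.130, 5.202, 5.196, 5.196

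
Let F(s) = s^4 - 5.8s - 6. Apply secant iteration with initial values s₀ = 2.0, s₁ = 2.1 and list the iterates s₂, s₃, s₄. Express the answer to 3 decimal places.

F(2.0) = -1.60000, F(2.1) = 1.26810
s₂ = 2.10000 − 1.26810·(2.10000 − 2.00000) / (1.26810 − (-1.60000)) = 2.10000 − (0.12681)/(2.86810) = 2.05579
F(2.05579) = -0.06232
s₃ = 2.05579 − (-0.06232)·(2.05579 − 2.10000) / (-0.06232 − 1.26810) = 2.05579 − (0.00276)/(-1.33042) = 2.05786
F(2.05786) = -0.00225
s₄ = 2.05786 − (-0.00225)·(2.05786 − 2.05579) / (-0.00225 − (-0.06232)) = 2.05786 − (0.00000)/(0.06007) = 2.05793

2.056, 2.058, 2.058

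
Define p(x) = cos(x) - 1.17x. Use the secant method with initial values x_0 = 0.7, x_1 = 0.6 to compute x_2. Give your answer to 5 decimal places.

0.66949

p(0.7) = -0.0541578, p(0.6) = 0.1233356
x_2 = 0.6000000 − 0.1233356·(0.6000000 − 0.7000000) / (0.1233356 − (-0.0541578)) = 0.6000000 − (-0.0123336)/(0.1774934) = 0.6694874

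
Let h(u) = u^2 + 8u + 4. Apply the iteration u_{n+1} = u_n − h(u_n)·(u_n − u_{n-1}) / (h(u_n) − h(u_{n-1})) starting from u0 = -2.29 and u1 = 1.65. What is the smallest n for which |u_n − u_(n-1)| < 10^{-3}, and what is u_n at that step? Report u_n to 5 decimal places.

n = 6, u_n = -0.53590

h(-2.29) = -9.0759000, h(1.65) = 19.9225000
u2 = 1.6500000 − 19.9225000·(3.9400000)/(28.9984000) = -1.0568614;  |Δ| = 2.7068614
h(-1.0568614) = -3.3379353
u3 = -1.0568614 − (-3.3379353)·(-2.7068614)/(-23.2604353) = -0.6684195;  |Δ| = 0.3884419
h(-0.6684195) = -0.9005713
u4 = -0.6684195 − (-0.9005713)·(0.3884419)/(2.4373639) = -0.5248957;  |Δ| = 0.1435238
h(-0.5248957) = 0.0763497
u5 = -0.5248957 − 0.0763497·(0.1435238)/(0.9769210) = -0.5361126;  |Δ| = 0.0112169
h(-0.5361126) = -0.0014841
u6 = -0.5361126 − (-0.0014841)·(-0.0112169)/(-0.0778338) = -0.5358987;  |Δ| = 0.0002139
|u6 − u5| = 0.0002139 < 10^{-3}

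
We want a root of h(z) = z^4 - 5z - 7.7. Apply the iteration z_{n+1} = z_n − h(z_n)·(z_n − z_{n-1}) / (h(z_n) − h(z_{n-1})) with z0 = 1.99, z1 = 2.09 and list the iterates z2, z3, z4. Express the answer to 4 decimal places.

2.0579, 2.0597, 2.0597

h(1.99) = -1.967608, h(2.09) = 0.930298
z2 = 2.090000 − 0.930298·(2.090000 − 1.990000) / (0.930298 − (-1.967608)) = 2.090000 − (0.093030)/(2.897906) = 2.057898
h(2.057898) = -0.054750
z3 = 2.057898 − (-0.054750)·(2.057898 − 2.090000) / (-0.054750 − 0.930298) = 2.057898 − (0.001758)/(-0.985048) = 2.059682
h(2.059682) = -0.001390
z4 = 2.059682 − (-0.001390)·(2.059682 − 2.057898) / (-0.001390 − (-0.054750)) = 2.059682 − (-0.000002)/(0.053360) = 2.059728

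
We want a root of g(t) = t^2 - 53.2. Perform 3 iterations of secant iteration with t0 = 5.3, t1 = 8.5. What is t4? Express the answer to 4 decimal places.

g(5.3) = -25.110000, g(8.5) = 19.050000
t2 = 8.500000 − 19.050000·(8.500000 − 5.300000) / (19.050000 − (-25.110000)) = 8.500000 − (60.960000)/(44.160000) = 7.119565
g(7.119565) = -2.511791
t3 = 7.119565 − (-2.511791)·(7.119565 − 8.500000) / (-2.511791 − 19.050000) = 7.119565 − (3.467364)/(-21.561791) = 7.280376
g(7.280376) = -0.196128
t4 = 7.280376 − (-0.196128)·(7.280376 − 7.119565) / (-0.196128 − (-2.511791)) = 7.280376 − (-0.031540)/(2.315663) = 7.293996

7.2940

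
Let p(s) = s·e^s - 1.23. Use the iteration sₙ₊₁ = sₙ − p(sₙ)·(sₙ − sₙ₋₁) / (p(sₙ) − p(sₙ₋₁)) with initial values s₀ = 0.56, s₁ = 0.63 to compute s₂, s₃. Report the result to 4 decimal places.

p(0.56) = -0.249623, p(0.63) = -0.047105
s₂ = 0.630000 − (-0.047105)·(0.630000 − 0.560000) / (-0.047105 − (-0.249623)) = 0.630000 − (-0.003297)/(0.202518) = 0.646282
p(0.646282) = 0.003385
s₃ = 0.646282 − 0.003385·(0.646282 − 0.630000) / (0.003385 − (-0.047105)) = 0.646282 − (0.000055)/(0.050490) = 0.645190

0.6463, 0.6452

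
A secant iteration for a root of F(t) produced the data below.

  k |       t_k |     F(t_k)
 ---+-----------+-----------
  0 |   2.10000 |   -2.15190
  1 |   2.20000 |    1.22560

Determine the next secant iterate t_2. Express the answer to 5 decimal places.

t_2 = 2.20000 − 1.22560·(2.20000 − 2.10000) / (1.22560 − (-2.15190))
   = 2.20000 − (0.1225600)/(3.3775000) = 2.1637128

2.16371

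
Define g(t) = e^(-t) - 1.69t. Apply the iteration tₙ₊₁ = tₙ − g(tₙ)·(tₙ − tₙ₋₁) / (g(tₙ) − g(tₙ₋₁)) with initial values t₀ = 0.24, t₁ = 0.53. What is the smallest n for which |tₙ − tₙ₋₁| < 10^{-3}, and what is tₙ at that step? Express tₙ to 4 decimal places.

n = 4, tₙ = 0.3976

g(0.24) = 0.381028, g(0.53) = -0.307095
t₂ = 0.530000 − (-0.307095)·(0.290000)/(-0.688123) = 0.400579;  |Δ| = 0.129421
g(0.400579) = -0.007046
t₃ = 0.400579 − (-0.007046)·(-0.129421)/(0.300049) = 0.397540;  |Δ| = 0.003039
g(0.397540) = 0.000129
t₄ = 0.397540 − 0.000129·(-0.003039)/(0.007176) = 0.397594;  |Δ| = 0.000055
|t₄ − t₃| = 0.000055 < 10^{-3}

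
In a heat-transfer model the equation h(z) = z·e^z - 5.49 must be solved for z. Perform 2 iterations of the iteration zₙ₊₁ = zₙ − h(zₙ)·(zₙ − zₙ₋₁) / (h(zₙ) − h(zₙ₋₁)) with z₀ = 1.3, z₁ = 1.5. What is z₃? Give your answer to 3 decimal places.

1.380

h(1.3) = -0.71991, h(1.5) = 1.23253
z₂ = 1.50000 − 1.23253·(1.50000 − 1.30000) / (1.23253 − (-0.71991)) = 1.50000 − (0.24651)/(1.95245) = 1.37374
h(1.37374) = -0.06355
z₃ = 1.37374 − (-0.06355)·(1.37374 − 1.50000) / (-0.06355 − 1.23253) = 1.37374 − (0.00802)/(-1.29608) = 1.37994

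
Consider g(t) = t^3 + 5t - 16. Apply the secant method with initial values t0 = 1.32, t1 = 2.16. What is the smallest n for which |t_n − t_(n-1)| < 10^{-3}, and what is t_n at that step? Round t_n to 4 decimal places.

n = 5, t_n = 1.8771

g(1.32) = -7.100032, g(2.16) = 4.877696
t2 = 2.160000 − 4.877696·(0.840000)/(11.977728) = 1.817926;  |Δ| = 0.342074
g(1.817926) = -0.902382
t3 = 1.817926 − (-0.902382)·(-0.342074)/(-5.780078) = 1.871331;  |Δ| = 0.053404
g(1.871331) = -0.090173
t4 = 1.871331 − (-0.090173)·(0.053404)/(0.812209) = 1.877260;  |Δ| = 0.005929
g(1.877260) = 0.001958
t5 = 1.877260 − 0.001958·(0.005929)/(0.092132) = 1.877134;  |Δ| = 0.000126
|t5 − t4| = 0.000126 < 10^{-3}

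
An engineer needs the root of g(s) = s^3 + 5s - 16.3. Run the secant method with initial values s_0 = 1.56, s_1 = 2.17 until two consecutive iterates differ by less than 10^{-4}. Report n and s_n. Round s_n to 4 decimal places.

n = 5, s_n = 1.8963

g(1.56) = -4.703584, g(2.17) = 4.768313
s_2 = 2.170000 − 4.768313·(0.610000)/(9.471897) = 1.862916;  |Δ| = 0.307084
g(1.862916) = -0.520257
s_3 = 1.862916 − (-0.520257)·(-0.307084)/(-5.288570) = 1.893125;  |Δ| = 0.030209
g(1.893125) = -0.049566
s_4 = 1.893125 − (-0.049566)·(0.030209)/(0.470690) = 1.896306;  |Δ| = 0.003181
g(1.896306) = 0.000600
s_5 = 1.896306 − 0.000600·(0.003181)/(0.050167) = 1.896268;  |Δ| = 0.000038
|s_5 − s_4| = 0.000038 < 10^{-4}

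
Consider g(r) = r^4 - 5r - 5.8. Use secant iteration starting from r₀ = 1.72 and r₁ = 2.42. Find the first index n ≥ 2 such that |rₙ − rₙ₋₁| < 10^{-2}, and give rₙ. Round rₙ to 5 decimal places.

n = 5, rₙ = 1.99247

g(1.72) = -5.6478694, g(2.42) = 16.3974210
r₂ = 2.4200000 − 16.3974210·(0.7000000)/(22.0452904) = 1.8993357;  |Δ| = 0.5206643
g(1.8993357) = -2.2827936
r₃ = 1.8993357 − (-2.2827936)·(-0.5206643)/(-18.6802146) = 1.9629629;  |Δ| = 0.0636272
g(1.9629629) = -0.7674841
r₄ = 1.9629629 − (-0.7674841)·(0.0636272)/(1.5153095) = 1.9951892;  |Δ| = 0.0322263
g(1.9951892) = 0.0706635
r₅ = 1.9951892 − 0.0706635·(0.0322263)/(0.8381476) = 1.9924722;  |Δ| = 0.0027170
|r₅ − r₄| = 0.0027170 < 10^{-2}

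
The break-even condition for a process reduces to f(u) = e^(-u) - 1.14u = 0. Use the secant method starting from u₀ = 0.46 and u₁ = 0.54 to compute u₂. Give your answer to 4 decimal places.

0.5212

f(0.46) = 0.106884, f(0.54) = -0.032852
u₂ = 0.540000 − (-0.032852)·(0.540000 − 0.460000) / (-0.032852 − 0.106884) = 0.540000 − (-0.002628)/(-0.139735) = 0.521192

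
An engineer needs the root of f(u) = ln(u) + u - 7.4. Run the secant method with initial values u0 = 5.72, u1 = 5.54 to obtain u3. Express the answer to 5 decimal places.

f(5.72) = 0.0639688, f(5.54) = -0.1480055
u2 = 5.5400000 − (-0.1480055)·(5.5400000 − 5.7200000) / (-0.1480055 − 0.0639688) = 5.5400000 − (0.0266410)/(-0.2119743) = 5.6656803
f(5.6656803) = 0.0001073
u3 = 5.6656803 − 0.0001073·(5.6656803 − 5.5400000) / (0.0001073 − (-0.1480055)) = 5.6656803 − (0.0000135)/(0.1481128) = 5.6655893

5.66559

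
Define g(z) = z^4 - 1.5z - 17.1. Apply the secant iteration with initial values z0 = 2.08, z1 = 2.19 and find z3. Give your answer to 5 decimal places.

g(2.08) = -1.5022630, g(2.19) = 2.6175752
z2 = 2.1900000 − 2.6175752·(2.1900000 − 2.0800000) / (2.6175752 − (-1.5022630)) = 2.1900000 − (0.2879333)/(4.1198382) = 2.1201105
g(2.1201105) = -0.0763212
z3 = 2.1201105 − (-0.0763212)·(2.1201105 − 2.1900000) / (-0.0763212 − 2.6175752) = 2.1201105 − (0.0053340)/(-2.6938964) = 2.1220906

2.12209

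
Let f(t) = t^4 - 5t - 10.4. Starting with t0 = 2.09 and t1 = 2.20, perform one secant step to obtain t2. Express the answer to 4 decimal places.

f(2.09) = -1.769702, f(2.20) = 2.025600
t2 = 2.200000 − 2.025600·(2.200000 − 2.090000) / (2.025600 − (-1.769702)) = 2.200000 − (0.222816)/(3.795302) = 2.141292

2.1413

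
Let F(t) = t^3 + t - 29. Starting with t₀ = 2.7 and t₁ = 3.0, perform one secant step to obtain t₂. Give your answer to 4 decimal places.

F(2.7) = -6.617000, F(3.0) = 1.000000
t₂ = 3.000000 − 1.000000·(3.000000 − 2.700000) / (1.000000 − (-6.617000)) = 3.000000 − (0.300000)/(7.617000) = 2.960614

2.9606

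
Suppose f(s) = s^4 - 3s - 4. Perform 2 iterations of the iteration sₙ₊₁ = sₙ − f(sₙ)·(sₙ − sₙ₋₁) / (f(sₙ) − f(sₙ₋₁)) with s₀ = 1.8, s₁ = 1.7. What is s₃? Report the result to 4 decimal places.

f(1.8) = 1.097600, f(1.7) = -0.747900
s₂ = 1.700000 − (-0.747900)·(1.700000 − 1.800000) / (-0.747900 − 1.097600) = 1.700000 − (0.074790)/(-1.845500) = 1.740526
f(1.740526) = -0.044134
s₃ = 1.740526 − (-0.044134)·(1.740526 − 1.700000) / (-0.044134 − (-0.747900)) = 1.740526 − (-0.001789)/(0.703766) = 1.743067

1.7431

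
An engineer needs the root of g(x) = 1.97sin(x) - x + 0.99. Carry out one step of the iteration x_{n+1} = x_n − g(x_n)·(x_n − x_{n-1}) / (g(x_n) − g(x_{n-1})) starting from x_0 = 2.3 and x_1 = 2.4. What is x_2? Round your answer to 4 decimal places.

g(2.3) = 0.159039, g(2.4) = -0.079338
x_2 = 2.400000 − (-0.079338)·(2.400000 − 2.300000) / (-0.079338 − 0.159039) = 2.400000 − (-0.007934)/(-0.238377) = 2.366718

2.3667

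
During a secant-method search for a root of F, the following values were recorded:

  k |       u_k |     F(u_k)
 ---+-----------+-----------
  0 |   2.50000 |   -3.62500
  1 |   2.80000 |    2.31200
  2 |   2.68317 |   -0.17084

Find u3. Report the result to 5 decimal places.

u3 = 2.68317 − (-0.17084)·(2.68317 − 2.80000) / (-0.17084 − 2.31200)
   = 2.68317 − (0.0199592)/(-2.4828400) = 2.6912089

2.69121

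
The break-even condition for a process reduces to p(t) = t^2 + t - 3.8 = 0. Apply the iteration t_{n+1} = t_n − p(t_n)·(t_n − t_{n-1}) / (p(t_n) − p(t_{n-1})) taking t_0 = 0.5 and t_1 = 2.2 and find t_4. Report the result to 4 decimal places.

1.5139

p(0.5) = -3.050000, p(2.2) = 3.240000
t_2 = 2.200000 − 3.240000·(2.200000 − 0.500000) / (3.240000 − (-3.050000)) = 2.200000 − (5.508000)/(6.290000) = 1.324324
p(1.324324) = -0.721841
t_3 = 1.324324 − (-0.721841)·(1.324324 − 2.200000) / (-0.721841 − 3.240000) = 1.324324 − (0.632098)/(-3.961841) = 1.483871
p(1.483871) = -0.114256
t_4 = 1.483871 − (-0.114256)·(1.483871 − 1.324324) / (-0.114256 − (-0.721841)) = 1.483871 − (-0.018229)/(0.607585) = 1.513874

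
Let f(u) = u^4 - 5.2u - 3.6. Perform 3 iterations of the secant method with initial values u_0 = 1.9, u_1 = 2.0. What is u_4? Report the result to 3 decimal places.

f(1.9) = -0.44790, f(2.0) = 2.00000
u_2 = 2.00000 − 2.00000·(2.00000 − 1.90000) / (2.00000 − (-0.44790)) = 2.00000 − (0.20000)/(2.44790) = 1.91830
f(1.91830) = -0.03374
u_3 = 1.91830 − (-0.03374)·(1.91830 − 2.00000) / (-0.03374 − 2.00000) = 1.91830 − (0.00276)/(-2.03374) = 1.91965
f(1.91965) = -0.00247
u_4 = 1.91965 − (-0.00247)·(1.91965 − 1.91830) / (-0.00247 − (-0.03374)) = 1.91965 − (0.00000)/(0.03127) = 1.91976

1.920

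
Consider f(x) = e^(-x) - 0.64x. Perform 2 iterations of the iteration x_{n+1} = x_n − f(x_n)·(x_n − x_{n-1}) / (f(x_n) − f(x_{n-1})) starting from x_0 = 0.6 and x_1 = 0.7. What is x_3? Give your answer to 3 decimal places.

0.743

f(0.6) = 0.16481, f(0.7) = 0.04859
x_2 = 0.70000 − 0.04859·(0.70000 − 0.60000) / (0.04859 − 0.16481) = 0.70000 − (0.00486)/(-0.11623) = 0.74180
f(0.74180) = 0.00150
x_3 = 0.74180 − 0.00150·(0.74180 − 0.70000) / (0.00150 − 0.04859) = 0.74180 − (0.00006)/(-0.04708) = 0.74314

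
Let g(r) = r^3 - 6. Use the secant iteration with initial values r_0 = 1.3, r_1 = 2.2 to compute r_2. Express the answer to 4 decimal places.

1.7050

g(1.3) = -3.803000, g(2.2) = 4.648000
r_2 = 2.200000 − 4.648000·(2.200000 − 1.300000) / (4.648000 − (-3.803000)) = 2.200000 − (4.183200)/(8.451000) = 1.705005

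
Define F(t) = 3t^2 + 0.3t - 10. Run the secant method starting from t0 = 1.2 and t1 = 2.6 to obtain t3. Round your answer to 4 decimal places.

F(1.2) = -5.320000, F(2.6) = 11.060000
t2 = 2.600000 − 11.060000·(2.600000 − 1.200000) / (11.060000 − (-5.320000)) = 2.600000 − (15.484000)/(16.380000) = 1.654701
F(1.654701) = -1.289485
t3 = 1.654701 − (-1.289485)·(1.654701 − 2.600000) / (-1.289485 − 11.060000) = 1.654701 − (1.218949)/(-12.349485) = 1.753405

1.7534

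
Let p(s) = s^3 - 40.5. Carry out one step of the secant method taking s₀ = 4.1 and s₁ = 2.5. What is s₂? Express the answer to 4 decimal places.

3.2468

p(4.1) = 28.421000, p(2.5) = -24.875000
s₂ = 2.500000 − (-24.875000)·(2.500000 − 4.100000) / (-24.875000 − 28.421000) = 2.500000 − (39.800000)/(-53.296000) = 3.246773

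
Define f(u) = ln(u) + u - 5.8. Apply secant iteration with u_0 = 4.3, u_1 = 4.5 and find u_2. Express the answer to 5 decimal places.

f(4.3) = -0.0413850, f(4.5) = 0.2040774
u_2 = 4.5000000 − 0.2040774·(4.5000000 − 4.3000000) / (0.2040774 − (-0.0413850)) = 4.5000000 − (0.0408155)/(0.2454624) = 4.3337200

4.33372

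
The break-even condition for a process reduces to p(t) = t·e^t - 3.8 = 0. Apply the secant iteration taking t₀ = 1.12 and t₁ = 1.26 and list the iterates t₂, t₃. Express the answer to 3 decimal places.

1.171, 1.174

p(1.12) = -0.36736, p(1.26) = 0.64203
t₂ = 1.26000 − 0.64203·(1.26000 − 1.12000) / (0.64203 − (-0.36736)) = 1.26000 − (0.08988)/(1.00939) = 1.17095
p(1.17095) = -0.02361
t₃ = 1.17095 − (-0.02361)·(1.17095 − 1.26000) / (-0.02361 − 0.64203) = 1.17095 − (0.00210)/(-0.66564) = 1.17411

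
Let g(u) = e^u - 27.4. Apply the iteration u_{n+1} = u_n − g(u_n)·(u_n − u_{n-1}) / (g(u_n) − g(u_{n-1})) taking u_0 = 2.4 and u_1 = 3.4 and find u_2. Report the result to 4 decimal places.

g(2.4) = -16.376824, g(3.4) = 2.564100
u_2 = 3.400000 − 2.564100·(3.400000 − 2.400000) / (2.564100 − (-16.376824)) = 3.400000 − (2.564100)/(18.940924) = 3.264626

3.2646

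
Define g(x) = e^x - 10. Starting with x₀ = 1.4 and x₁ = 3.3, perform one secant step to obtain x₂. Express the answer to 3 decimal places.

1.890

g(1.4) = -5.94480, g(3.3) = 17.11264
x₂ = 3.30000 − 17.11264·(3.30000 − 1.40000) / (17.11264 − (-5.94480)) = 3.30000 − (32.51401)/(23.05744) = 1.88987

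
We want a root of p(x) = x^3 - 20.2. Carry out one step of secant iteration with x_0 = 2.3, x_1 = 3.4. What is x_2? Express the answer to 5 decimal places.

p(2.3) = -8.0330000, p(3.4) = 19.1040000
x_2 = 3.4000000 − 19.1040000·(3.4000000 − 2.3000000) / (19.1040000 − (-8.0330000)) = 3.4000000 − (21.0144000)/(27.1370000) = 2.6256182

2.62562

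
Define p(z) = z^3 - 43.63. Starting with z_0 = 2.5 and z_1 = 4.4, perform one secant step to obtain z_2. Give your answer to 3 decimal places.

p(2.5) = -28.00500, p(4.4) = 41.55400
z_2 = 4.40000 − 41.55400·(4.40000 − 2.50000) / (41.55400 − (-28.00500)) = 4.40000 − (78.95260)/(69.55900) = 3.26495

3.265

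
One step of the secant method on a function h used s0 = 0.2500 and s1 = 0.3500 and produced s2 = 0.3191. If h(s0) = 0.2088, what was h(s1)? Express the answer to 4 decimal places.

-0.0934

The secant line through (0.2500, 0.2088) and (0.3500, h(s1)) crosses zero at s2 = 0.3191.
So (0.2500, 0.2088), (0.3500, h(s1)), (0.3191, 0) are collinear:
h(s1) = 0.2088 · (0.3500 − 0.3191) / (0.2500 − 0.3191) = 0.2088 · (0.030900)/(-0.069100) = -0.093371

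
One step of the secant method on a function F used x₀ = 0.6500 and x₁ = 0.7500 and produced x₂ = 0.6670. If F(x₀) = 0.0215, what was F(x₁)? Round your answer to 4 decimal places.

-0.1050

The secant line through (0.6500, 0.0215) and (0.7500, F(x₁)) crosses zero at x₂ = 0.6670.
So (0.6500, 0.0215), (0.7500, F(x₁)), (0.6670, 0) are collinear:
F(x₁) = 0.0215 · (0.7500 − 0.6670) / (0.6500 − 0.6670) = 0.0215 · (0.083000)/(-0.017000) = -0.104971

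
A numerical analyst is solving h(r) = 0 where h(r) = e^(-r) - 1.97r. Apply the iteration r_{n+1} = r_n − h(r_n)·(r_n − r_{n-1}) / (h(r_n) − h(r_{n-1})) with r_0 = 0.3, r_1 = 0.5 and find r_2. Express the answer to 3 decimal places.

h(0.3) = 0.14982, h(0.5) = -0.37847
r_2 = 0.50000 − (-0.37847)·(0.50000 − 0.30000) / (-0.37847 − 0.14982) = 0.50000 − (-0.07569)/(-0.52829) = 0.35672

0.357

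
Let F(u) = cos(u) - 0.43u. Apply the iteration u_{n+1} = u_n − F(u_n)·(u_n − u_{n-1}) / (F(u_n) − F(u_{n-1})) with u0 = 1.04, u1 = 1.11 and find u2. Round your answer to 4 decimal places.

1.0851

F(1.04) = 0.059020, F(1.11) = -0.032638
u2 = 1.110000 − (-0.032638)·(1.110000 − 1.040000) / (-0.032638 − 0.059020) = 1.110000 − (-0.002285)/(-0.091659) = 1.085074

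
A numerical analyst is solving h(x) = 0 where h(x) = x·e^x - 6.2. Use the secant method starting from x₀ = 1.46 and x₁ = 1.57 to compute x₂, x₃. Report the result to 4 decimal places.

h(1.46) = 0.086701, h(1.57) = 1.346438
x₂ = 1.570000 − 1.346438·(1.570000 − 1.460000) / (1.346438 − 0.086701) = 1.570000 − (0.148108)/(1.259737) = 1.452429
h(1.452429) = 0.006933
x₃ = 1.452429 − 0.006933·(1.452429 − 1.570000) / (0.006933 − 1.346438) = 1.452429 − (-0.000815)/(-1.339505) = 1.451821

1.4524, 1.4518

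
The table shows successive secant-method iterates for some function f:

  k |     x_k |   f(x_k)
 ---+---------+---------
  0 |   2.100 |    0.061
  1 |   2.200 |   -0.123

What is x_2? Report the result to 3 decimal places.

x_2 = 2.200 − (-0.123)·(2.200 − 2.100) / (-0.123 − 0.061)
   = 2.200 − (-0.01230)/(-0.18400) = 2.13315

2.133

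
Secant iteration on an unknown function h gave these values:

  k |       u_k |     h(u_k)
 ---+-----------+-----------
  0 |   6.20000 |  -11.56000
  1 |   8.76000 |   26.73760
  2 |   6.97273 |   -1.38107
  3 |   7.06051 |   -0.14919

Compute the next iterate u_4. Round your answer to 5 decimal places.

u_4 = 7.06051 − (-0.14919)·(7.06051 − 6.97273) / (-0.14919 − (-1.38107))
   = 7.06051 − (-0.0130959)/(1.2318800) = 7.0711408

7.07114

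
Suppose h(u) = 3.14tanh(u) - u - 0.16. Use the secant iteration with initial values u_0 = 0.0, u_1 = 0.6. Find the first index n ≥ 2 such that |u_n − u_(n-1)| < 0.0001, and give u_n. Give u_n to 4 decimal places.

h(0.0) = -0.160000, h(0.6) = 0.926336
u_2 = 0.600000 − 0.926336·(0.600000)/(1.086336) = 0.088370;  |Δ| = 0.511630
h(0.088370) = 0.028393
u_3 = 0.088370 − 0.028393·(-0.511630)/(-0.897943) = 0.072193;  |Δ| = 0.016178
h(0.072193) = -0.005900
u_4 = 0.072193 − (-0.005900)·(-0.016178)/(-0.034293) = 0.074976;  |Δ| = 0.002783
h(0.074976) = 0.000009
u_5 = 0.074976 − 0.000009·(0.002783)/(0.005909) = 0.074972;  |Δ| = 0.000004
|u_5 − u_4| = 0.000004 < 0.0001

n = 5, u_n = 0.0750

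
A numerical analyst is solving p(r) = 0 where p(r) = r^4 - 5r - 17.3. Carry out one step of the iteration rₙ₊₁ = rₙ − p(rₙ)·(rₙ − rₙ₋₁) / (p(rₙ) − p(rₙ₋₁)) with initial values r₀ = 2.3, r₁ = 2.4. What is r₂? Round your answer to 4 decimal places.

p(2.3) = -0.815900, p(2.4) = 3.877600
r₂ = 2.400000 − 3.877600·(2.400000 − 2.300000) / (3.877600 − (-0.815900)) = 2.400000 − (0.387760)/(4.693500) = 2.317384

2.3174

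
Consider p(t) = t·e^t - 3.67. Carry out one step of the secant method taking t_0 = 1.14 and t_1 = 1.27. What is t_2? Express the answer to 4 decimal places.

1.1543

p(1.14) = -0.105484, p(1.27) = 0.852283
t_2 = 1.270000 − 0.852283·(1.270000 − 1.140000) / (0.852283 − (-0.105484)) = 1.270000 − (0.110797)/(0.957767) = 1.154318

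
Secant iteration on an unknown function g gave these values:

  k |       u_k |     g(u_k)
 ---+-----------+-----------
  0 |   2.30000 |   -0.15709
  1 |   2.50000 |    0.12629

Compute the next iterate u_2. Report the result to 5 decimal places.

2.41087

u_2 = 2.50000 − 0.12629·(2.50000 − 2.30000) / (0.12629 − (-0.15709))
   = 2.50000 − (0.0252580)/(0.2833800) = 2.4108688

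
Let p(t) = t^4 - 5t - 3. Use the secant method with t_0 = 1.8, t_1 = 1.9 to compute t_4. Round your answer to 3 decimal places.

p(1.8) = -1.50240, p(1.9) = 0.53210
t_2 = 1.90000 − 0.53210·(1.90000 − 1.80000) / (0.53210 − (-1.50240)) = 1.90000 − (0.05321)/(2.03450) = 1.87385
p(1.87385) = -0.04001
t_3 = 1.87385 − (-0.04001)·(1.87385 − 1.90000) / (-0.04001 − 0.53210) = 1.87385 − (0.00105)/(-0.57211) = 1.87568
p(1.87568) = -0.00095
t_4 = 1.87568 − (-0.00095)·(1.87568 − 1.87385) / (-0.00095 − (-0.04001)) = 1.87568 − (0.00000)/(0.03906) = 1.87572

1.876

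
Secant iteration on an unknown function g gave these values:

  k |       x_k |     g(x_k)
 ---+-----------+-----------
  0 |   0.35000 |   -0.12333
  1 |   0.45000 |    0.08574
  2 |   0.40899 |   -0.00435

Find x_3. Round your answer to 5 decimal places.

x_3 = 0.40899 − (-0.00435)·(0.40899 − 0.45000) / (-0.00435 − 0.08574)
   = 0.40899 − (0.0001784)/(-0.0900900) = 0.4109702

0.41097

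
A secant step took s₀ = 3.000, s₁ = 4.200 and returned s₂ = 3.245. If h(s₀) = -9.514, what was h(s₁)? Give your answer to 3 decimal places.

The secant line through (3.000, -9.514) and (4.200, h(s₁)) crosses zero at s₂ = 3.245.
So (3.000, -9.514), (4.200, h(s₁)), (3.245, 0) are collinear:
h(s₁) = -9.514 · (4.200 − 3.245) / (3.000 − 3.245) = -9.514 · (0.95500)/(-0.24500) = 37.08518

37.085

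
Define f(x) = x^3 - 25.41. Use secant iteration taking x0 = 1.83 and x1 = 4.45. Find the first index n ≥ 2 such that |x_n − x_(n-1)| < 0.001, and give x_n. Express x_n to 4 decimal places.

f(1.83) = -19.281513, f(4.45) = 62.711125
x2 = 4.450000 − 62.711125·(2.620000)/(81.992638) = 2.446123;  |Δ| = 2.003877
f(2.446123) = -10.773577
x3 = 2.446123 − (-10.773577)·(-2.003877)/(-73.484702) = 2.739911;  |Δ| = 0.293788
f(2.739911) = -4.841178
x4 = 2.739911 − (-4.841178)·(0.293788)/(5.932399) = 2.979659;  |Δ| = 0.239748
f(2.979659) = 1.044507
x5 = 2.979659 − 1.044507·(0.239748)/(5.885684) = 2.937112;  |Δ| = 0.042547
f(2.937112) = -0.072632
x6 = 2.937112 − (-0.072632)·(-0.042547)/(-1.117139) = 2.939878;  |Δ| = 0.002766
f(2.939878) = -0.000975
x7 = 2.939878 − (-0.000975)·(0.002766)/(0.071658) = 2.939916;  |Δ| = 0.000038
|x7 − x6| = 0.000038 < 0.001

n = 7, x_n = 2.9399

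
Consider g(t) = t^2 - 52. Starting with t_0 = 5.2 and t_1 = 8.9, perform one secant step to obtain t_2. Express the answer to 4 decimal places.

g(5.2) = -24.960000, g(8.9) = 27.210000
t_2 = 8.900000 − 27.210000·(8.900000 − 5.200000) / (27.210000 − (-24.960000)) = 8.900000 − (100.677000)/(52.170000) = 6.970213

6.9702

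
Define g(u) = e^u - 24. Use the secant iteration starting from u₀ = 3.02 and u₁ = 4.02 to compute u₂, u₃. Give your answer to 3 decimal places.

3.120, 3.157

g(3.02) = -3.50871, g(4.02) = 31.70111
u₂ = 4.02000 − 31.70111·(4.02000 − 3.02000) / (31.70111 − (-3.50871)) = 4.02000 − (31.70111)/(35.20981) = 3.11965
g(3.11965) = -1.36151
u₃ = 3.11965 − (-1.36151)·(3.11965 − 4.02000) / (-1.36151 − 31.70111) = 3.11965 − (1.22584)/(-33.06262) = 3.15673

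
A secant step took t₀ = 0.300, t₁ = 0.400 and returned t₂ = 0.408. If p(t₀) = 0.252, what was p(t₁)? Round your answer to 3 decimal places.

The secant line through (0.300, 0.252) and (0.400, p(t₁)) crosses zero at t₂ = 0.408.
So (0.300, 0.252), (0.400, p(t₁)), (0.408, 0) are collinear:
p(t₁) = 0.252 · (0.400 − 0.408) / (0.300 − 0.408) = 0.252 · (-0.00800)/(-0.10800) = 0.01867

0.019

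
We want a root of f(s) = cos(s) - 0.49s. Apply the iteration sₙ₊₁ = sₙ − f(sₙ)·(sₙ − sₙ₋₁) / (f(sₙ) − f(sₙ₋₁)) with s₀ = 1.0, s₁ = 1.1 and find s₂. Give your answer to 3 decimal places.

f(1.0) = 0.05030, f(1.1) = -0.08540
s₂ = 1.10000 − (-0.08540)·(1.10000 − 1.00000) / (-0.08540 − 0.05030) = 1.10000 − (-0.00854)/(-0.13571) = 1.03707

1.037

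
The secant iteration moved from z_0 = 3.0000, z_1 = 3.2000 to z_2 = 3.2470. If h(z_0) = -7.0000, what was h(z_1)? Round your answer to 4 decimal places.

-1.3320

The secant line through (3.0000, -7.0000) and (3.2000, h(z_1)) crosses zero at z_2 = 3.2470.
So (3.0000, -7.0000), (3.2000, h(z_1)), (3.2470, 0) are collinear:
h(z_1) = -7.0000 · (3.2000 − 3.2470) / (3.0000 − 3.2470) = -7.0000 · (-0.047000)/(-0.247000) = -1.331984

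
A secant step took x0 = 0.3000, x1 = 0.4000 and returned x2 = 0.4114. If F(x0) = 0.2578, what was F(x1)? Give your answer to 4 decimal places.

The secant line through (0.3000, 0.2578) and (0.4000, F(x1)) crosses zero at x2 = 0.4114.
So (0.3000, 0.2578), (0.4000, F(x1)), (0.4114, 0) are collinear:
F(x1) = 0.2578 · (0.4000 − 0.4114) / (0.3000 − 0.4114) = 0.2578 · (-0.011400)/(-0.111400) = 0.026382

0.0264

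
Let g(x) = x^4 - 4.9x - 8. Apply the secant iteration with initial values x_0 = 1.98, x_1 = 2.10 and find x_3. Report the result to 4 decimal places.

2.0628

g(1.98) = -2.332464, g(2.10) = 1.158100
x_2 = 2.100000 − 1.158100·(2.100000 − 1.980000) / (1.158100 − (-2.332464)) = 2.100000 − (0.138972)/(3.490564) = 2.060186
g(2.060186) = -0.080254
x_3 = 2.060186 − (-0.080254)·(2.060186 − 2.100000) / (-0.080254 − 1.158100) = 2.060186 − (0.003195)/(-1.238354) = 2.062767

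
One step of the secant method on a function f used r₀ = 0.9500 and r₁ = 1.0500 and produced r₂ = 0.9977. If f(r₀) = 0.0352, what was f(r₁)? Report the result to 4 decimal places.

-0.0386

The secant line through (0.9500, 0.0352) and (1.0500, f(r₁)) crosses zero at r₂ = 0.9977.
So (0.9500, 0.0352), (1.0500, f(r₁)), (0.9977, 0) are collinear:
f(r₁) = 0.0352 · (1.0500 − 0.9977) / (0.9500 − 0.9977) = 0.0352 · (0.052300)/(-0.047700) = -0.038595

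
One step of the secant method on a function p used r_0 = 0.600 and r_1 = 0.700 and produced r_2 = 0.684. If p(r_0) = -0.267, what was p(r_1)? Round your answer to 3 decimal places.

0.051

The secant line through (0.600, -0.267) and (0.700, p(r_1)) crosses zero at r_2 = 0.684.
So (0.600, -0.267), (0.700, p(r_1)), (0.684, 0) are collinear:
p(r_1) = -0.267 · (0.700 − 0.684) / (0.600 − 0.684) = -0.267 · (0.01600)/(-0.08400) = 0.05086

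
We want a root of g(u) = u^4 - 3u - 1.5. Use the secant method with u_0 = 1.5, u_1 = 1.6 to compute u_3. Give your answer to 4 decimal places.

g(1.5) = -0.937500, g(1.6) = 0.253600
u_2 = 1.600000 − 0.253600·(1.600000 − 1.500000) / (0.253600 − (-0.937500)) = 1.600000 − (0.025360)/(1.191100) = 1.578709
g(1.578709) = -0.024461
u_3 = 1.578709 − (-0.024461)·(1.578709 − 1.600000) / (-0.024461 − 0.253600) = 1.578709 − (0.000521)/(-0.278061) = 1.580582

1.5806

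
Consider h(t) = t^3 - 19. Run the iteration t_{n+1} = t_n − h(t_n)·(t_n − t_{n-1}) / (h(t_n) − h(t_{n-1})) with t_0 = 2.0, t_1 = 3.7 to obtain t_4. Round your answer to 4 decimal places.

h(2.0) = -11.000000, h(3.7) = 31.653000
t_2 = 3.700000 − 31.653000·(3.700000 − 2.000000) / (31.653000 − (-11.000000)) = 3.700000 − (53.810100)/(42.653000) = 2.438422
h(2.438422) = -4.501388
t_3 = 2.438422 − (-4.501388)·(2.438422 − 3.700000) / (-4.501388 − 31.653000) = 2.438422 − (5.678853)/(-36.154388) = 2.595494
h(2.595494) = -1.515224
t_4 = 2.595494 − (-1.515224)·(2.595494 − 2.438422) / (-1.515224 − (-4.501388)) = 2.595494 − (-0.238000)/(2.986164) = 2.675195

2.6752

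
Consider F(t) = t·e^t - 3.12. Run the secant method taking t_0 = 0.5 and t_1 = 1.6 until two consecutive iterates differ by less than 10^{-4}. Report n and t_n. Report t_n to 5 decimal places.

F(0.5) = -2.2956394, F(1.6) = 4.8048519
t_2 = 1.6000000 − 4.8048519·(1.1000000)/(7.1004912) = 0.8556378;  |Δ| = 0.7443622
F(0.8556378) = -1.1067915
t_3 = 0.8556378 − (-1.1067915)·(-0.7443622)/(-5.9116433) = 0.9949990;  |Δ| = 0.1393612
F(0.9949990) = -0.4288045
t_4 = 0.9949990 − (-0.4288045)·(0.1393612)/(0.6779869) = 1.0831404;  |Δ| = 0.0881414
F(1.0831404) = 0.0795336
t_5 = 1.0831404 − 0.0795336·(0.0881414)/(0.5083381) = 1.0693500;  |Δ| = 0.0137904
F(1.0693500) = -0.0044647
t_6 = 1.0693500 − (-0.0044647)·(-0.0137904)/(-0.0839983) = 1.0700830;  |Δ| = 0.0007330
F(1.0700830) = -0.0000431
t_7 = 1.0700830 − (-0.0000431)·(0.0007330)/(0.0044217) = 1.0700901;  |Δ| = 0.0000071
|t_7 − t_6| = 0.0000071 < 10^{-4}

n = 7, t_n = 1.07009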